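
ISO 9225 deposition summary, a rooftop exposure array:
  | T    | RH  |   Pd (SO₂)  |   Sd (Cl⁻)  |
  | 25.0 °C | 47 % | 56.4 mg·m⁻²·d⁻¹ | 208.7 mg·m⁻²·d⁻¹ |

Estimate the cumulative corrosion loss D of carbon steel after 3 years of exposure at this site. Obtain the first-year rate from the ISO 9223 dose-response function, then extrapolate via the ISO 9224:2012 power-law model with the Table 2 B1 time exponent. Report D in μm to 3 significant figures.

D(3) = 92.8 μm

carbon steel: T>10 °C ⇒ hinge -0.054·(25.0−10) = -0.8100
  Pd branch = 1.77·Pd^0.52·e^(0.02·RH+f) = 16.41 μm/a
  Cl⁻ term: 0.102·208.7^0.62·exp(0.033·47+0.04·25.0) = 35.86
  r_corr = 16.41 + 35.86 = 52.27 μm/a
ISO 9224: D(t) = r_corr · t^b with b = 0.523 (carbon steel, B1)
  D(3) = 52.27 × 3^0.523 = 52.27 × 1.776 = 92.85 μm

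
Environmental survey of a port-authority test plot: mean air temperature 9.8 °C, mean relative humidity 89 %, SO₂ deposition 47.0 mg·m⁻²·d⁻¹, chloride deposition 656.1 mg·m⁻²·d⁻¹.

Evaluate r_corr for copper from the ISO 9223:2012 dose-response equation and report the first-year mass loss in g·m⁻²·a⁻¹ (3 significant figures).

r_corr = 45.1 g·m⁻²·a⁻¹

copper: temperature factor f = +0.126·(-0.2) = -0.0252
  Pd branch = 0.0053·Pd^0.26·e^(0.059·RH+f) = 2.683 μm/a
  Sd branch = 0.01025·Sd^0.27·e^(0.036·RH+0.049·T) = 2.351 μm/a
  r_corr = 2.683 + 2.351 = 5.034 μm/a
Convert to mass loss: 5.034 μm/a × 8.96 g/cm³ = 45.11 g·m⁻²·a⁻¹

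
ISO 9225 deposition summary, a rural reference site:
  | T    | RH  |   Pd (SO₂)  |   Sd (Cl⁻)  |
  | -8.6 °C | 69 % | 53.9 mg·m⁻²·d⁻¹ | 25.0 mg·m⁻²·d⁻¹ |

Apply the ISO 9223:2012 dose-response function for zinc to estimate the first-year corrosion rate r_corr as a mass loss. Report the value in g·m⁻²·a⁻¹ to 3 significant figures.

zinc: temperature factor f = +0.038·(-18.6) = -0.7068
  sulphur-dioxide contribution → 0.879 μm/a
  chloride contribution → 0.09165 μm/a
  ⇒ r_corr(zinc) = 0.9706 μm/a
Convert to mass loss: 0.9706 μm/a × 7.14 g/cm³ = 6.93 g·m⁻²·a⁻¹

r_corr = 6.93 g·m⁻²·a⁻¹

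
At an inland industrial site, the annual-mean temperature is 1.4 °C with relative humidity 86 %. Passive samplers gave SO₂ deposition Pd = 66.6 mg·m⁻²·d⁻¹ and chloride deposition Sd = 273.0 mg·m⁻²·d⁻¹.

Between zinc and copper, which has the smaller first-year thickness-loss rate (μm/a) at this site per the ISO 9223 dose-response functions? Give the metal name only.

zinc: f(T) = +0.038·(T−10) [T≤10 °C] = -0.3268
  SO₂ term: 0.0129·66.6^0.44·exp(0.046·86-0.3268) = 3.084
  Cl⁻ term: 0.0175·273.0^0.57·exp(0.008·86+0.085·1.4) = 0.9597
  r_corr = 3.084 + 0.9597 = 4.043 μm/a
copper: f(T) = +0.126·(T−10) [T≤10 °C] = -1.0836
  Pd branch = 0.0053·Pd^0.26·e^(0.059·RH+f) = 0.8539 μm/a
  Sd branch = 0.01025·Sd^0.27·e^(0.036·RH+0.049·T) = 1.104 μm/a
  sum: 0.8539 + 1.104 → r_corr = 1.958 μm/a
Ordering by μm/a: zinc (4.04) > copper (1.96)

copper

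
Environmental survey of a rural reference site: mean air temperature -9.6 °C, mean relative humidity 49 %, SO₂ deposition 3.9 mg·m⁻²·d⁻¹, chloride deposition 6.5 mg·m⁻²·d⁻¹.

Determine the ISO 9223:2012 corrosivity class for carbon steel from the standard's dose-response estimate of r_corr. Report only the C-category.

C2

carbon steel: T≤10 °C ⇒ hinge +0.150·(-9.6−10) = -2.9400
  Pd branch = 1.77·Pd^0.52·e^(0.02·RH+f) = 0.506 μm/a
  Cl⁻ term: 0.102·6.5^0.62·exp(0.033·49+0.04·-9.6) = 1.117
  r_corr = 0.506 + 1.117 = 1.623 μm/a
Category bounds: 1.3…25 μm/a bracket r_corr ⇒ C2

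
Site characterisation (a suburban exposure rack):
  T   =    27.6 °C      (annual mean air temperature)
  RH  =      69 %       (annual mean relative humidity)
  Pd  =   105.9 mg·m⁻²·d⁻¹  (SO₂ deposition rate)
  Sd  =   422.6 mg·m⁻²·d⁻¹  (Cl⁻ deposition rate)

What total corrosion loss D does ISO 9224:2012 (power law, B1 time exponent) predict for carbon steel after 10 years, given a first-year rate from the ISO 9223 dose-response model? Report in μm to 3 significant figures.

D(10) = 527 μm

carbon steel: temperature factor f = -0.054·(17.6) = -0.9504
  sulphur-dioxide contribution → 30.73 μm/a
  chloride contribution → 127.4 μm/a
  ⇒ r_corr(carbon steel) = 158.1 μm/a
ISO 9224: D(t) = r_corr · t^b with b = 0.523 (carbon steel, B1)
  D(10) = 158.1 × 10^0.523 = 158.1 × 3.334 = 527.1 μm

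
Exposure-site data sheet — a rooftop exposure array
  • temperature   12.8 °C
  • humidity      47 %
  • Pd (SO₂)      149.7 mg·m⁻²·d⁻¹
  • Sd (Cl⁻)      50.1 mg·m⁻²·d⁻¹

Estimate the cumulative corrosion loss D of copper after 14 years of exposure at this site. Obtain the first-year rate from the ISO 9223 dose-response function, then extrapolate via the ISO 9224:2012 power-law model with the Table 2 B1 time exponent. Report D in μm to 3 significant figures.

D(14) = 3.19 μm

copper: temperature factor f = -0.080·(2.8) = -0.2240
  Pd branch = 0.0053·Pd^0.26·e^(0.059·RH+f) = 0.2494 μm/a
  Sd branch = 0.01025·Sd^0.27·e^(0.036·RH+0.049·T) = 0.2998 μm/a
  r_corr = 0.2494 + 0.2998 = 0.5492 μm/a
Power-law: D(14) = r_corr · 14^0.667
  D(14) = 0.5492 × 14^0.667 = 0.5492 × 5.814 = 3.193 μm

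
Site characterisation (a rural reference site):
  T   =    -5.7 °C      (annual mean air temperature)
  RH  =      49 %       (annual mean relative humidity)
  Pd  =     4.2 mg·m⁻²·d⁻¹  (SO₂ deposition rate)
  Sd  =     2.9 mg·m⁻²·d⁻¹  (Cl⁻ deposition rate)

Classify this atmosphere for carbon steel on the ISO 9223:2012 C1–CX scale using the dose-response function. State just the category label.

C2

carbon steel: temperature factor f = +0.150·(-15.7) = -2.3550
  SO₂ term: 1.77·4.2^0.52·exp(0.02·49-2.3550) = 0.9439
  Cl⁻ term: 0.102·2.9^0.62·exp(0.033·49+0.04·-5.7) = 0.7916
  sum: 0.9439 + 0.7916 → r_corr = 1.735 μm/a
1.74 μm/a falls in (1.3, 25] for carbon steel → category C2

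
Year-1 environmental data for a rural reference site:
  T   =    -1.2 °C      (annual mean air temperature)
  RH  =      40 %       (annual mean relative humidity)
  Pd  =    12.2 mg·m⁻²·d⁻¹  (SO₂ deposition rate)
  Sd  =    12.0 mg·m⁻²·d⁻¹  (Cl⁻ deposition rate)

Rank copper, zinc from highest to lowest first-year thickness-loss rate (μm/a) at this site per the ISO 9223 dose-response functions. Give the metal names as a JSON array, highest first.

["zinc", "copper"]

copper: T≤10 °C ⇒ hinge +0.126·(-1.2−10) = -1.4112
  SO₂ term: 0.0053·12.2^0.26·exp(0.059·40-1.4112) = 0.02623
  Cl⁻ term: 0.01025·12.0^0.27·exp(0.036·40+0.049·-1.2) = 0.07979
  r_corr = 0.02623 + 0.07979 = 0.106 μm/a
zinc: temperature factor f = +0.038·(-11.2) = -0.4256
  Pd branch = 0.0129·Pd^0.44·e^(0.046·RH+f) = 0.1595 μm/a
  Cl⁻ term: 0.0175·12.0^0.57·exp(0.008·40+0.085·-1.2) = 0.08971
  r_corr = 0.1595 + 0.08971 = 0.2492 μm/a
Ordering by μm/a: zinc (0.249) > copper (0.106)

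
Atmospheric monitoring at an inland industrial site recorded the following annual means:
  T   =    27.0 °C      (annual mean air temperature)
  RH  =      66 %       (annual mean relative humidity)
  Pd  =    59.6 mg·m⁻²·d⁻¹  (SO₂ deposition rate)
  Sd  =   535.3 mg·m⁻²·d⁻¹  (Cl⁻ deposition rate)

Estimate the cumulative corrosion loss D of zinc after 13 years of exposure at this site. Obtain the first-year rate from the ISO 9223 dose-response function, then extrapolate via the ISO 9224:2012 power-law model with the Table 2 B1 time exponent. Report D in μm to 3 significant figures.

zinc: f(T) = -0.071·(T−10) [T>10 °C] = -1.2070
  sulphur-dioxide contribution → 0.4853 μm/a
  chloride contribution → 10.58 μm/a
  ⇒ r_corr(zinc) = 11.06 μm/a
ISO 9224: D(t) = r_corr · t^b with b = 0.813 (zinc, B1)
  D(13) = 11.06 × 13^0.813 = 11.06 × 8.047 = 89.02 μm

D(13) = 89.0 μm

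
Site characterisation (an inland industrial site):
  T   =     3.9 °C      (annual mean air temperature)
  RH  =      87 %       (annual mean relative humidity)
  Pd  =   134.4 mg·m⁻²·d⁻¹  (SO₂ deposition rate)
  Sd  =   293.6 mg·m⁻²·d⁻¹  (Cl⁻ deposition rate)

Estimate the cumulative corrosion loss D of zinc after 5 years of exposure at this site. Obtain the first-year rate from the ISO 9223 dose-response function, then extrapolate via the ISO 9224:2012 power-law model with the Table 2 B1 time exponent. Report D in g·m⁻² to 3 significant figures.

D(5) = 161 g·m⁻²

zinc: T≤10 °C ⇒ hinge +0.038·(3.9−10) = -0.2318
  sulphur-dioxide contribution → 4.836 μm/a
  chloride contribution → 1.247 μm/a
  total first-year rate 6.083 μm/a
Long-term exponent b (ISO 9224 Table 2, B1) = 0.813
  D(5) = 6.083 × 5^0.813 = 6.083 × 3.701 = 22.51 μm
  Mass loss = 22.51 μm × 7.14 g/cm³ = 160.7 g·m⁻²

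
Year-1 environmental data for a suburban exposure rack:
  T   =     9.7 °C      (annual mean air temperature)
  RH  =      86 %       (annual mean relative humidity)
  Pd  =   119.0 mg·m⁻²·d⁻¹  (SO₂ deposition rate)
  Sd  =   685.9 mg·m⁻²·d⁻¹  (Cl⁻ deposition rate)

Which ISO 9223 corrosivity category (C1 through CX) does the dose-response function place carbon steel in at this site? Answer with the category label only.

CX

carbon steel: T≤10 °C ⇒ hinge +0.150·(9.7−10) = -0.0450
  SO₂ term: 1.77·119.0^0.52·exp(0.02·86-0.0450) = 113.4
  Cl⁻ term: 0.102·685.9^0.62·exp(0.033·86+0.04·9.7) = 147.3
  sum: 113.4 + 147.3 → r_corr = 260.7 μm/a
261 μm/a falls in (200, 700] for carbon steel → category CX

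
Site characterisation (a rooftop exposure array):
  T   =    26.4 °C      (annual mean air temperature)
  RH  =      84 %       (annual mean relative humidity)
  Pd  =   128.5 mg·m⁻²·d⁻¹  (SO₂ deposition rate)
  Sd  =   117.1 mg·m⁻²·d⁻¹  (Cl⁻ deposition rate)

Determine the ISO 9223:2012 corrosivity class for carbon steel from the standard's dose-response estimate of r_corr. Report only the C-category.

C5

carbon steel: f(T) = -0.054·(T−10) [T>10 °C] = -0.8856
  sulphur-dioxide contribution → 48.93 μm/a
  chloride contribution → 89.86 μm/a
  total first-year rate 138.8 μm/a
Category bounds: 80…200 μm/a bracket r_corr ⇒ C5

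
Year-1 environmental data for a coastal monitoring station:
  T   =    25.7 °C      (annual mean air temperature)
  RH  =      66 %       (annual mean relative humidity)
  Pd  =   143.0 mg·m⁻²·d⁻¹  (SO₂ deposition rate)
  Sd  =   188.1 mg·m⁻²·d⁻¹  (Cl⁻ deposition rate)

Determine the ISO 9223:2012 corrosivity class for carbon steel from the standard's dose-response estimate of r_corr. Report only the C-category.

C5

carbon steel: T>10 °C ⇒ hinge -0.054·(25.7−10) = -0.8478
  Pd branch = 1.77·Pd^0.52·e^(0.02·RH+f) = 37.48 μm/a
  Cl⁻ term: 0.102·188.1^0.62·exp(0.033·66+0.04·25.7) = 64.72
  sum: 37.48 + 64.72 → r_corr = 102.2 μm/a
102 μm/a falls in (80, 200] for carbon steel → category C5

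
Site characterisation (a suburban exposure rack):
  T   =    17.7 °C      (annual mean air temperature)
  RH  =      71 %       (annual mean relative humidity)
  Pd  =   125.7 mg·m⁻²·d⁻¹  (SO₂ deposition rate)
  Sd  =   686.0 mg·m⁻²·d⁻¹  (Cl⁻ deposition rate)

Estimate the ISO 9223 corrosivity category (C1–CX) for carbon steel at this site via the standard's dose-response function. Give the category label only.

C5

carbon steel: f(T) = -0.054·(T−10) [T>10 °C] = -0.4158
  sulphur-dioxide contribution → 59.67 μm/a
  chloride contribution → 123.6 μm/a
  total first-year rate 183.3 μm/a
ISO 9223 Table 2 (carbon steel): 80 < 183 ≤ 200 μm/a ⇒ C5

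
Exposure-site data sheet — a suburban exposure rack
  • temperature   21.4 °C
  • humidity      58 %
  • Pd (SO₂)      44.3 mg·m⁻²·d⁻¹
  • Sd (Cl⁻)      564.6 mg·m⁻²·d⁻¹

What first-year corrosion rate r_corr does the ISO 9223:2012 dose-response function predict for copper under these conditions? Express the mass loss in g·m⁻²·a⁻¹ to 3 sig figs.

r_corr = 13.3 g·m⁻²·a⁻¹

copper: T>10 °C ⇒ hinge -0.080·(21.4−10) = -0.9120
  SO₂ term: 0.0053·44.3^0.26·exp(0.059·58-0.9120) = 0.1748
  Cl⁻ term: 0.01025·564.6^0.27·exp(0.036·58+0.049·21.4) = 1.306
  sum: 0.1748 + 1.306 → r_corr = 1.481 μm/a
Convert to mass loss: 1.481 μm/a × 8.96 g/cm³ = 13.27 g·m⁻²·a⁻¹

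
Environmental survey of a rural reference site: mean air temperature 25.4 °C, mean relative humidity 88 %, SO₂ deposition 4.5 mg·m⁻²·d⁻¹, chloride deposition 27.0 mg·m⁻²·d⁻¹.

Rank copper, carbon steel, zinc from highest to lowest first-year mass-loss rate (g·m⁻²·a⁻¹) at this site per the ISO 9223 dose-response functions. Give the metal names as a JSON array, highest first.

copper: T>10 °C ⇒ hinge -0.080·(25.4−10) = -1.2320
  SO₂ term: 0.0053·4.5^0.26·exp(0.059·88-1.2320) = 0.4111
  Sd branch = 0.01025·Sd^0.27·e^(0.036·RH+0.049·T) = 2.059 μm/a
  sum: 0.4111 + 2.059 → r_corr = 2.47 μm/a
  mass loss = 2.47 μm/a × 8.96 g/cm³ = 22.13 g·m⁻²·a⁻¹
carbon steel: temperature factor f = -0.054·(15.4) = -0.8316
  Pd branch = 1.77·Pd^0.52·e^(0.02·RH+f) = 9.791 μm/a
  Sd branch = 0.102·Sd^0.62·e^(0.033·RH+0.04·T) = 39.67 μm/a
  r_corr = 9.791 + 39.67 = 49.46 μm/a
  mass loss = 49.46 μm/a × 7.85 g/cm³ = 388.3 g·m⁻²·a⁻¹
zinc: temperature factor f = -0.071·(15.4) = -1.0934
  Pd branch = 0.0129·Pd^0.44·e^(0.046·RH+f) = 0.4799 μm/a
  Cl⁻ term: 0.0175·27.0^0.57·exp(0.008·88+0.085·25.4) = 2.006
  sum: 0.4799 + 2.006 → r_corr = 2.486 μm/a
  mass loss = 2.486 μm/a × 7.14 g/cm³ = 17.75 g·m⁻²·a⁻¹
Ordering by g·m⁻²·a⁻¹: carbon steel (388) > copper (22.1) > zinc (17.7)

["carbon steel", "copper", "zinc"]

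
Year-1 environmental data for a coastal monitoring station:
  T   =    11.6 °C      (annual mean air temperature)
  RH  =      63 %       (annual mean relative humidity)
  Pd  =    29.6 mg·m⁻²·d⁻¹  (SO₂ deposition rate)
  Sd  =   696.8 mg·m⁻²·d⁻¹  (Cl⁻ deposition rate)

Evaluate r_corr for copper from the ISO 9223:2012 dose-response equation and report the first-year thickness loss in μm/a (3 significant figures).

r_corr = 1.49 μm/a

copper: f(T) = -0.080·(T−10) [T>10 °C] = -0.1280
  SO₂ term: 0.0053·29.6^0.26·exp(0.059·63-0.1280) = 0.4629
  Cl⁻ term: 0.01025·696.8^0.27·exp(0.036·63+0.049·11.6) = 1.024
  sum: 0.4629 + 1.024 → r_corr = 1.487 μm/a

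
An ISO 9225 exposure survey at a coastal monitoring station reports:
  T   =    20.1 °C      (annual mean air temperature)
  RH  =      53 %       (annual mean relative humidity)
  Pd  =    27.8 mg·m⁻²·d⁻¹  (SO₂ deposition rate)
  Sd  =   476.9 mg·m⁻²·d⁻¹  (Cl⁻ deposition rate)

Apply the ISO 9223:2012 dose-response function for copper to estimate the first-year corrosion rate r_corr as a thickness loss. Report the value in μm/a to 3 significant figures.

copper: f(T) = -0.080·(T−10) [T>10 °C] = -0.8080
  sulphur-dioxide contribution → 0.1279 μm/a
  chloride contribution → 0.9778 μm/a
  ⇒ r_corr(copper) = 1.106 μm/a

r_corr = 1.11 μm/a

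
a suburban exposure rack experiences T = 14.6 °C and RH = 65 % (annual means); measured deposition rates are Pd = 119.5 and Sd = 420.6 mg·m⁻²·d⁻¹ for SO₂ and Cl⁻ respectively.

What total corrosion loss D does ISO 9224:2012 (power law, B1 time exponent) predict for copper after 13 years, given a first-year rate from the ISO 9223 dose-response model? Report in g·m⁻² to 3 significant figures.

D(13) = 84.3 g·m⁻²

copper: temperature factor f = -0.080·(4.6) = -0.3680
  SO₂ term: 0.0053·119.5^0.26·exp(0.059·65-0.3680) = 0.589
  Cl⁻ term: 0.01025·420.6^0.27·exp(0.036·65+0.049·14.6) = 1.112
  r_corr = 0.589 + 1.112 = 1.701 μm/a
Power-law: D(13) = r_corr · 13^0.667
  D(13) = 1.701 × 13^0.667 = 1.701 × 5.534 = 9.412 μm
  Mass loss = 9.412 μm × 8.96 g/cm³ = 84.34 g·m⁻²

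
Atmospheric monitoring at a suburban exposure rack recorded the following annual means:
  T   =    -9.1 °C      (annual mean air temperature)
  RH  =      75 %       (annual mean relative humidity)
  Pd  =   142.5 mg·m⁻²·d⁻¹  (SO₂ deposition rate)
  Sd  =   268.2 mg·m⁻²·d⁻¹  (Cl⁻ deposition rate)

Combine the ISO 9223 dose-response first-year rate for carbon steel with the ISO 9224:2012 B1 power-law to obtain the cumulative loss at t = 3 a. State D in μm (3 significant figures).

D(3) = 58.5 μm

carbon steel: T≤10 °C ⇒ hinge +0.150·(-9.1−10) = -2.8650
  Pd branch = 1.77·Pd^0.52·e^(0.02·RH+f) = 5.959 μm/a
  Cl⁻ term: 0.102·268.2^0.62·exp(0.033·75+0.04·-9.1) = 26.98
  sum: 5.959 + 26.98 → r_corr = 32.94 μm/a
Long-term exponent b (ISO 9224 Table 2, B1) = 0.523
  D(3) = 32.94 × 3^0.523 = 32.94 × 1.776 = 58.51 μm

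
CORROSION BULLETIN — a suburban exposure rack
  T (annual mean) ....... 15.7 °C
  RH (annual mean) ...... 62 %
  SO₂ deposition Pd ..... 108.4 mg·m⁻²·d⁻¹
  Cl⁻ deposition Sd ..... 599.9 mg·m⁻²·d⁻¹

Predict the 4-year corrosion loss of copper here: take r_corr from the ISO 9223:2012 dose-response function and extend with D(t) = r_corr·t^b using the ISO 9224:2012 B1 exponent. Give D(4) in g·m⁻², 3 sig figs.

D(4) = 36.1 g·m⁻²

copper: f(T) = -0.080·(T−10) [T>10 °C] = -0.4560
  Pd branch = 0.0053·Pd^0.26·e^(0.059·RH+f) = 0.4405 μm/a
  Cl⁻ term: 0.01025·599.9^0.27·exp(0.036·62+0.049·15.7) = 1.159
  sum: 0.4405 + 1.159 → r_corr = 1.6 μm/a
Long-term exponent b (ISO 9224 Table 2, B1) = 0.667
  D(4) = 1.6 × 4^0.667 = 1.6 × 2.521 = 4.034 μm
  Mass loss = 4.034 μm × 8.96 g/cm³ = 36.14 g·m⁻²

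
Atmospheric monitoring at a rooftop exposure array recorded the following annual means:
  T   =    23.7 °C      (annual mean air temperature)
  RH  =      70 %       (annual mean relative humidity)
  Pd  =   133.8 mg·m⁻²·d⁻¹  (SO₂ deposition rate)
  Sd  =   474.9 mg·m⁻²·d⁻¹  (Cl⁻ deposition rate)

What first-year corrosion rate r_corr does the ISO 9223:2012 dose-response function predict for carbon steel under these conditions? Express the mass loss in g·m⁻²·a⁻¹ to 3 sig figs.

r_corr = 1.29e+03 g·m⁻²·a⁻¹

carbon steel: temperature factor f = -0.054·(13.7) = -0.7398
  sulphur-dioxide contribution → 43.7 μm/a
  chloride contribution → 121.1 μm/a
  ⇒ r_corr(carbon steel) = 164.8 μm/a
Convert to mass loss: 164.8 μm/a × 7.85 g/cm³ = 1293 g·m⁻²·a⁻¹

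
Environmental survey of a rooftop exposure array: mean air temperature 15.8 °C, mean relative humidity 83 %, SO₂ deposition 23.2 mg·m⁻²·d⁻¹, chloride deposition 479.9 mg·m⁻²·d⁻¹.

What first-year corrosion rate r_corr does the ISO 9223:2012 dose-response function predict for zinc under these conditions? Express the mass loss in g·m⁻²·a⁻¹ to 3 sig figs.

r_corr = 42.5 g·m⁻²·a⁻¹

zinc: f(T) = -0.071·(T−10) [T>10 °C] = -0.4118
  SO₂ term: 0.0129·23.2^0.44·exp(0.046·83-0.4118) = 1.551
  Cl⁻ term: 0.0175·479.9^0.57·exp(0.008·83+0.085·15.8) = 4.395
  r_corr = 1.551 + 4.395 = 5.946 μm/a
Convert to mass loss: 5.946 μm/a × 7.14 g/cm³ = 42.45 g·m⁻²·a⁻¹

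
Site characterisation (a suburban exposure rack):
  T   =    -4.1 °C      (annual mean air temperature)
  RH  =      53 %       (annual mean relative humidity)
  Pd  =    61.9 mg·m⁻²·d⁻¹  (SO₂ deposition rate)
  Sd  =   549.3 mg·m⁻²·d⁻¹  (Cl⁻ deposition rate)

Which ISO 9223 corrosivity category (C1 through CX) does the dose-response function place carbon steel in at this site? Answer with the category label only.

C3

carbon steel: temperature factor f = +0.150·(-14.1) = -2.1150
  sulphur-dioxide contribution → 5.266 μm/a
  chloride contribution → 24.87 μm/a
  total first-year rate 30.13 μm/a
30.1 μm/a falls in (25, 50] for carbon steel → category C3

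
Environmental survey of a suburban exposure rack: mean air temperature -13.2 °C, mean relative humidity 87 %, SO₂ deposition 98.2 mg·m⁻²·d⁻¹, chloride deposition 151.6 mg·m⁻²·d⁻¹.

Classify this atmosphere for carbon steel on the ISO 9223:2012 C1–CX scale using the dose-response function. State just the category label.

carbon steel: f(T) = +0.150·(T−10) [T≤10 °C] = -3.4800
  Pd branch = 1.77·Pd^0.52·e^(0.02·RH+f) = 3.374 μm/a
  Sd branch = 0.102·Sd^0.62·e^(0.033·RH+0.04·T) = 23.89 μm/a
  r_corr = 3.374 + 23.89 = 27.26 μm/a
Category bounds: 25…50 μm/a bracket r_corr ⇒ C3

C3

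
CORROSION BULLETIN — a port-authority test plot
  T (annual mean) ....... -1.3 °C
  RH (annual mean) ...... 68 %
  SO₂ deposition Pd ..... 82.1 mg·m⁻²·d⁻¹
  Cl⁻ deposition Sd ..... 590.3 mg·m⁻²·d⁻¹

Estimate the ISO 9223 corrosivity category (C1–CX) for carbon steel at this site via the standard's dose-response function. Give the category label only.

carbon steel: temperature factor f = +0.150·(-11.3) = -1.6950
  sulphur-dioxide contribution → 12.53 μm/a
  chloride contribution → 47.71 μm/a
  total first-year rate 60.24 μm/a
60.2 μm/a falls in (50, 80] for carbon steel → category C4

C4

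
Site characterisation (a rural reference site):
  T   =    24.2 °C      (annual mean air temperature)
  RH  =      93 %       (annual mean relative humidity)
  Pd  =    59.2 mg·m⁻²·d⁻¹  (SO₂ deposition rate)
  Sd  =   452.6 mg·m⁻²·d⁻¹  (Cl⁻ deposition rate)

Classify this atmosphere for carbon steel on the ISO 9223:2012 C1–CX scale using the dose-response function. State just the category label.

carbon steel: temperature factor f = -0.054·(14.2) = -0.7668
  SO₂ term: 1.77·59.2^0.52·exp(0.02·93-0.7668) = 44.09
  Sd branch = 0.102·Sd^0.62·e^(0.033·RH+0.04·T) = 256.1 μm/a
  r_corr = 44.09 + 256.1 = 300.2 μm/a
Category bounds: 200…700 μm/a bracket r_corr ⇒ CX

CX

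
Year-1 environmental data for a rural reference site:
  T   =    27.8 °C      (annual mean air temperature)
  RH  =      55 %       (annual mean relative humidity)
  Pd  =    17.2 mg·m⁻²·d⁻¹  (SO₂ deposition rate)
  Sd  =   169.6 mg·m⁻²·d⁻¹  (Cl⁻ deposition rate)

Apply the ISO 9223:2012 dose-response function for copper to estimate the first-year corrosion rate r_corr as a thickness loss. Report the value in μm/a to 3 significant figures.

r_corr = 1.23 μm/a

copper: T>10 °C ⇒ hinge -0.080·(27.8−10) = -1.4240
  SO₂ term: 0.0053·17.2^0.26·exp(0.059·55-1.4240) = 0.06861
  Sd branch = 0.01025·Sd^0.27·e^(0.036·RH+0.049·T) = 1.159 μm/a
  r_corr = 0.06861 + 1.159 = 1.228 μm/a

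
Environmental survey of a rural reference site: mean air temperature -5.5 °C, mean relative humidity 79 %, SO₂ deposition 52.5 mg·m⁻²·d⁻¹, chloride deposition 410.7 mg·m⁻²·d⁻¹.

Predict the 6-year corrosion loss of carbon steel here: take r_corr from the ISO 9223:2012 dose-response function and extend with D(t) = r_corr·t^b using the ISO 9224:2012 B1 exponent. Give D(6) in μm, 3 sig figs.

D(6) = 135 μm

carbon steel: temperature factor f = +0.150·(-15.5) = -2.3250
  Pd branch = 1.77·Pd^0.52·e^(0.02·RH+f) = 6.59 μm/a
  Sd branch = 0.102·Sd^0.62·e^(0.033·RH+0.04·T) = 46.31 μm/a
  sum: 6.59 + 46.31 → r_corr = 52.9 μm/a
Power-law: D(6) = r_corr · 6^0.523
  D(6) = 52.9 × 6^0.523 = 52.9 × 2.553 = 135 μm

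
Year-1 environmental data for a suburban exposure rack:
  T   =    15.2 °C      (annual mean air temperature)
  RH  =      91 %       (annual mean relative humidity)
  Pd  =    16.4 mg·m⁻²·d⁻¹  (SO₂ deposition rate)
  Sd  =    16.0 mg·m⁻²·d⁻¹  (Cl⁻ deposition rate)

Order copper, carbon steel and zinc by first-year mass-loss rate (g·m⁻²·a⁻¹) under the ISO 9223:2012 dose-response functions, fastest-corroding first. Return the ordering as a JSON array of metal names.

copper: f(T) = -0.080·(T−10) [T>10 °C] = -0.4160
  SO₂ term: 0.0053·16.4^0.26·exp(0.059·91-0.4160) = 1.553
  Sd branch = 0.01025·Sd^0.27·e^(0.036·RH+0.049·T) = 1.208 μm/a
  r_corr = 1.553 + 1.208 = 2.761 μm/a
  mass loss = 2.761 μm/a × 8.96 g/cm³ = 24.74 g·m⁻²·a⁻¹
carbon steel: f(T) = -0.054·(T−10) [T>10 °C] = -0.2808
  SO₂ term: 1.77·16.4^0.52·exp(0.02·91-0.2808) = 35.33
  Sd branch = 0.102·Sd^0.62·e^(0.033·RH+0.04·T) = 21.06 μm/a
  sum: 35.33 + 21.06 → r_corr = 56.39 μm/a
  mass loss = 56.39 μm/a × 7.85 g/cm³ = 442.6 g·m⁻²·a⁻¹
zinc: T>10 °C ⇒ hinge -0.071·(15.2−10) = -0.3692
  SO₂ term: 0.0129·16.4^0.44·exp(0.046·91-0.3692) = 2.008
  Sd branch = 0.0175·Sd^0.57·e^(0.008·RH+0.085·T) = 0.6407 μm/a
  r_corr = 2.008 + 0.6407 = 2.649 μm/a
  mass loss = 2.649 μm/a × 7.14 g/cm³ = 18.91 g·m⁻²·a⁻¹
Ordering by g·m⁻²·a⁻¹: carbon steel (443) > copper (24.7) > zinc (18.9)

["carbon steel", "copper", "zinc"]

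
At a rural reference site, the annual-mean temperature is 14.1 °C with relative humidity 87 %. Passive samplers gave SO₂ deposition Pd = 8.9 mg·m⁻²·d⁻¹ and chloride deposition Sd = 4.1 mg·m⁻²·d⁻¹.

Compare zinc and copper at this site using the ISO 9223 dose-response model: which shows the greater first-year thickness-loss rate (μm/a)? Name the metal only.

zinc: f(T) = -0.071·(T−10) [T>10 °C] = -0.2911
  sulphur-dioxide contribution → 1.38 μm/a
  chloride contribution → 0.2601 μm/a
  total first-year rate 1.64 μm/a
copper: T>10 °C ⇒ hinge -0.080·(14.1−10) = -0.3280
  sulphur-dioxide contribution → 1.143 μm/a
  chloride contribution → 0.6862 μm/a
  total first-year rate 1.829 μm/a
Ordering by μm/a: copper (1.83) > zinc (1.64)

copper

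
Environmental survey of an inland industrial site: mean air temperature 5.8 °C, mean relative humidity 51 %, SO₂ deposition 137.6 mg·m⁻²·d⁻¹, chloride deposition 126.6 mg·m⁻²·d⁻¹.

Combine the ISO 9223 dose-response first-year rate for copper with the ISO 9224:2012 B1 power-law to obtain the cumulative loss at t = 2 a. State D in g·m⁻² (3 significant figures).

D(2) = 7.73 g·m⁻²

copper: f(T) = +0.126·(T−10) [T≤10 °C] = -0.5292
  sulphur-dioxide contribution → 0.2277 μm/a
  chloride contribution → 0.3156 μm/a
  ⇒ r_corr(copper) = 0.5433 μm/a
ISO 9224: D(t) = r_corr · t^b with b = 0.667 (copper, B1)
  D(2) = 0.5433 × 2^0.667 = 0.5433 × 1.588 = 0.8626 μm
  Mass loss = 0.8626 μm × 8.96 g/cm³ = 7.729 g·m⁻²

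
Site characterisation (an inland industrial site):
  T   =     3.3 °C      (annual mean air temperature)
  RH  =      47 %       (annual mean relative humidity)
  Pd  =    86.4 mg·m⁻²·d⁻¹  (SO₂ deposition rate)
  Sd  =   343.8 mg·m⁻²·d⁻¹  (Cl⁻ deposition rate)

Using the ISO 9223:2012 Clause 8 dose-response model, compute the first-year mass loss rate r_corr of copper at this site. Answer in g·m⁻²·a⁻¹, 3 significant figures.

copper: T≤10 °C ⇒ hinge +0.126·(3.3−10) = -0.8442
  sulphur-dioxide contribution → 0.1163 μm/a
  chloride contribution → 0.3166 μm/a
  ⇒ r_corr(copper) = 0.4329 μm/a
Convert to mass loss: 0.4329 μm/a × 8.96 g/cm³ = 3.879 g·m⁻²·a⁻¹

r_corr = 3.88 g·m⁻²·a⁻¹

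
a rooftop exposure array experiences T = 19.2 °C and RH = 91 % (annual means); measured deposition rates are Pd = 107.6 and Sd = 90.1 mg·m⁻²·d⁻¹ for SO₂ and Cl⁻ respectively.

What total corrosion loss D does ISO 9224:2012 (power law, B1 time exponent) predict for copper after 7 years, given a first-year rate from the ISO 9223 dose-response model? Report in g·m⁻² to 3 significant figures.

copper: temperature factor f = -0.080·(9.2) = -0.7360
  Pd branch = 0.0053·Pd^0.26·e^(0.059·RH+f) = 1.839 μm/a
  Cl⁻ term: 0.01025·90.1^0.27·exp(0.036·91+0.049·19.2) = 2.343
  sum: 1.839 + 2.343 → r_corr = 4.183 μm/a
Long-term exponent b (ISO 9224 Table 2, B1) = 0.667
  D(7) = 4.183 × 7^0.667 = 4.183 × 3.662 = 15.32 μm
  Mass loss = 15.32 μm × 8.96 g/cm³ = 137.2 g·m⁻²

D(7) = 137 g·m⁻²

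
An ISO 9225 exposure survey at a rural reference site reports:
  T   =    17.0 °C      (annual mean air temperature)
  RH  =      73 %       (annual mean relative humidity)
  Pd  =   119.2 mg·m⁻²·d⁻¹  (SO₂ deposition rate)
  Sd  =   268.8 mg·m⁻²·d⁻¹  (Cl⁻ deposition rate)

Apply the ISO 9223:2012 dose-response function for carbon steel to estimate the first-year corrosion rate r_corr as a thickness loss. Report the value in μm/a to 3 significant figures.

r_corr = 135 μm/a

carbon steel: f(T) = -0.054·(T−10) [T>10 °C] = -0.3780
  SO₂ term: 1.77·119.2^0.52·exp(0.02·73-0.3780) = 62.74
  Sd branch = 0.102·Sd^0.62·e^(0.033·RH+0.04·T) = 71.84 μm/a
  sum: 62.74 + 71.84 → r_corr = 134.6 μm/a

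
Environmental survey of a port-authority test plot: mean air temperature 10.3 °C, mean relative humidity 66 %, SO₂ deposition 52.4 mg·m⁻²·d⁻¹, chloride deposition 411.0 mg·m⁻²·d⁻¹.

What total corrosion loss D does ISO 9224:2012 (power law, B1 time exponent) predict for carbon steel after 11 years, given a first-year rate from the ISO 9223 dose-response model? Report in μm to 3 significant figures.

carbon steel: f(T) = -0.054·(T−10) [T>10 °C] = -0.0162
  SO₂ term: 1.77·52.4^0.52·exp(0.02·66-0.0162) = 51.08
  Cl⁻ term: 0.102·411.0^0.62·exp(0.033·66+0.04·10.3) = 56.76
  sum: 51.08 + 56.76 → r_corr = 107.8 μm/a
ISO 9224: D(t) = r_corr · t^b with b = 0.523 (carbon steel, B1)
  D(11) = 107.8 × 11^0.523 = 107.8 × 3.505 = 377.9 μm

D(11) = 378 μm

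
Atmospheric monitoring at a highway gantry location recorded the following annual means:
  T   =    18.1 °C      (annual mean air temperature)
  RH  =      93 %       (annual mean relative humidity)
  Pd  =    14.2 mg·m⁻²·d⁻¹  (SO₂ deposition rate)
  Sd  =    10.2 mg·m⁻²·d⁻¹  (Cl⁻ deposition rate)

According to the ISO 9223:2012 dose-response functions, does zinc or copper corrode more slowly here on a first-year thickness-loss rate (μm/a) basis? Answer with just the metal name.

zinc: T>10 °C ⇒ hinge -0.071·(18.1−10) = -0.5751
  sulphur-dioxide contribution → 1.682 μm/a
  chloride contribution → 0.6445 μm/a
  ⇒ r_corr(zinc) = 2.326 μm/a
copper: T>10 °C ⇒ hinge -0.080·(18.1−10) = -0.6480
  sulphur-dioxide contribution → 1.335 μm/a
  chloride contribution → 1.325 μm/a
  total first-year rate 2.66 μm/a
Ordering by μm/a: copper (2.66) > zinc (2.33)

zinc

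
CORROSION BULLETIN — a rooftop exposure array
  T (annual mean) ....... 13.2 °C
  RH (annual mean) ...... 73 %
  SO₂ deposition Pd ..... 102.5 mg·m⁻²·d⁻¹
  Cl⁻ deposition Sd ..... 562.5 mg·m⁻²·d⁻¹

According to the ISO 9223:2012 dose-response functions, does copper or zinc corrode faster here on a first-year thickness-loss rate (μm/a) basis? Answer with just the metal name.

copper: temperature factor f = -0.080·(3.2) = -0.2560
  sulphur-dioxide contribution → 1.015 μm/a
  chloride contribution → 1.498 μm/a
  total first-year rate 2.513 μm/a
zinc: temperature factor f = -0.071·(3.2) = -0.2272
  sulphur-dioxide contribution → 2.265 μm/a
  chloride contribution → 3.561 μm/a
  total first-year rate 5.825 μm/a
Ordering by μm/a: zinc (5.83) > copper (2.51)

zinc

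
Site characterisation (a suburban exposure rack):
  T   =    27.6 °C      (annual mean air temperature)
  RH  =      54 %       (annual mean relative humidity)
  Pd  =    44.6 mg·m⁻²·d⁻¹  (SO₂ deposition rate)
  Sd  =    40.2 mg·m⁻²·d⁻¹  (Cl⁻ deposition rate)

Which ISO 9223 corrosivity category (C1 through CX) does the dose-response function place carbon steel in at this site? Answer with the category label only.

C3

carbon steel: temperature factor f = -0.054·(17.6) = -0.9504
  Pd branch = 1.77·Pd^0.52·e^(0.02·RH+f) = 14.52 μm/a
  Cl⁻ term: 0.102·40.2^0.62·exp(0.033·54+0.04·27.6) = 18.05
  r_corr = 14.52 + 18.05 = 32.57 μm/a
Category bounds: 25…50 μm/a bracket r_corr ⇒ C3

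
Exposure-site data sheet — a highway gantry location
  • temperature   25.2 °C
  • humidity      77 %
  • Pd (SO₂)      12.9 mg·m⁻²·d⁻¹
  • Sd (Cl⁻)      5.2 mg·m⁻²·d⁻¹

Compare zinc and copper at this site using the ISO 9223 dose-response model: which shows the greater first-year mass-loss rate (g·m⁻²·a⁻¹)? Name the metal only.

copper

zinc: temperature factor f = -0.071·(15.2) = -1.0792
  SO₂ term: 0.0129·12.9^0.44·exp(0.046·77-1.0792) = 0.4665
  Cl⁻ term: 0.0175·5.2^0.57·exp(0.008·77+0.085·25.2) = 0.7062
  sum: 0.4665 + 0.7062 → r_corr = 1.173 μm/a
  mass loss = 1.173 μm/a × 7.14 g/cm³ = 8.373 g·m⁻²·a⁻¹
copper: temperature factor f = -0.080·(15.2) = -1.2160
  Pd branch = 0.0053·Pd^0.26·e^(0.059·RH+f) = 0.287 μm/a
  Cl⁻ term: 0.01025·5.2^0.27·exp(0.036·77+0.049·25.2) = 0.8794
  sum: 0.287 + 0.8794 → r_corr = 1.166 μm/a
  mass loss = 1.166 μm/a × 8.96 g/cm³ = 10.45 g·m⁻²·a⁻¹
Ordering by g·m⁻²·a⁻¹: copper (10.5) > zinc (8.37)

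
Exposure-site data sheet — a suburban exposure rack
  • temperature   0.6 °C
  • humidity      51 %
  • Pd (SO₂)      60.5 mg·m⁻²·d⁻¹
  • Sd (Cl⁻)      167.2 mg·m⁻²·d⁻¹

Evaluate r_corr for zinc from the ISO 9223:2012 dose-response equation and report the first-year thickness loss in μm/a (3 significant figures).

zinc: temperature factor f = +0.038·(-9.4) = -0.3572
  sulphur-dioxide contribution → 0.5732 μm/a
  chloride contribution → 0.5124 μm/a
  ⇒ r_corr(zinc) = 1.086 μm/a

r_corr = 1.09 μm/a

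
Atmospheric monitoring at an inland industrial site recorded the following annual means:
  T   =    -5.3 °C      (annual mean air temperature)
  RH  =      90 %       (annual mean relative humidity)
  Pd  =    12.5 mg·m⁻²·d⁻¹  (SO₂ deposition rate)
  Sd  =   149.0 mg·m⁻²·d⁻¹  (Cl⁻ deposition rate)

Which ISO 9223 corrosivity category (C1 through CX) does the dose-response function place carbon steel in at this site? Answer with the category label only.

C3

carbon steel: T≤10 °C ⇒ hinge +0.150·(-5.3−10) = -2.2950
  sulphur-dioxide contribution → 4.012 μm/a
  chloride contribution → 35.79 μm/a
  ⇒ r_corr(carbon steel) = 39.8 μm/a
39.8 μm/a falls in (25, 50] for carbon steel → category C3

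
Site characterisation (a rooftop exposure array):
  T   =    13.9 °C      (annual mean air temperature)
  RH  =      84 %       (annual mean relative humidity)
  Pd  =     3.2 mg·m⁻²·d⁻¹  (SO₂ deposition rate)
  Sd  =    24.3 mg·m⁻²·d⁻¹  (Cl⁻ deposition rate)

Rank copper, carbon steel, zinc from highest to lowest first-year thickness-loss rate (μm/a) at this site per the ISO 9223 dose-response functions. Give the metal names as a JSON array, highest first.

copper: T>10 °C ⇒ hinge -0.080·(13.9−10) = -0.3120
  SO₂ term: 0.0053·3.2^0.26·exp(0.059·84-0.3120) = 0.7456
  Sd branch = 0.01025·Sd^0.27·e^(0.036·RH+0.049·T) = 0.9861 μm/a
  sum: 0.7456 + 0.9861 → r_corr = 1.732 μm/a
carbon steel: T>10 °C ⇒ hinge -0.054·(13.9−10) = -0.2106
  SO₂ term: 1.77·3.2^0.52·exp(0.02·84-0.2106) = 14.09
  Sd branch = 0.102·Sd^0.62·e^(0.033·RH+0.04·T) = 20.56 μm/a
  sum: 14.09 + 20.56 → r_corr = 34.65 μm/a
zinc: T>10 °C ⇒ hinge -0.071·(13.9−10) = -0.2769
  Pd branch = 0.0129·Pd^0.44·e^(0.046·RH+f) = 0.7775 μm/a
  Cl⁻ term: 0.0175·24.3^0.57·exp(0.008·84+0.085·13.9) = 0.6883
  sum: 0.7775 + 0.6883 → r_corr = 1.466 μm/a
Ordering by μm/a: carbon steel (34.6) > copper (1.73) > zinc (1.47)

["carbon steel", "copper", "zinc"]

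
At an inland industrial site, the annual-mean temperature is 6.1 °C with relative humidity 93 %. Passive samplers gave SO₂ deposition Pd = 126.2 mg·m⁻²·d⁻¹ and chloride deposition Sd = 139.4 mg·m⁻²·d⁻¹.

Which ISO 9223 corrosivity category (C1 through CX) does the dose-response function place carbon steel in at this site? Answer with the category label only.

carbon steel: temperature factor f = +0.150·(-3.9) = -0.5850
  Pd branch = 1.77·Pd^0.52·e^(0.02·RH+f) = 78.39 μm/a
  Sd branch = 0.102·Sd^0.62·e^(0.033·RH+0.04·T) = 59.82 μm/a
  r_corr = 78.39 + 59.82 = 138.2 μm/a
ISO 9223 Table 2 (carbon steel): 80 < 138 ≤ 200 μm/a ⇒ C5

C5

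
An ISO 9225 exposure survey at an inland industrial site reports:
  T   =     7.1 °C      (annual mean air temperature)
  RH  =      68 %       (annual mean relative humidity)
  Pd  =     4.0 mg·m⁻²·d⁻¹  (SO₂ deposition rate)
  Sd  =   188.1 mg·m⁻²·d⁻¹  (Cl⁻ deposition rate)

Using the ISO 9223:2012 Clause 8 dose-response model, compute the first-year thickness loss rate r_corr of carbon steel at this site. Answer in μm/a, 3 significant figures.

r_corr = 42.0 μm/a

carbon steel: T≤10 °C ⇒ hinge +0.150·(7.1−10) = -0.4350
  Pd branch = 1.77·Pd^0.52·e^(0.02·RH+f) = 9.178 μm/a
  Sd branch = 0.102·Sd^0.62·e^(0.033·RH+0.04·T) = 32.86 μm/a
  sum: 9.178 + 32.86 → r_corr = 42.03 μm/a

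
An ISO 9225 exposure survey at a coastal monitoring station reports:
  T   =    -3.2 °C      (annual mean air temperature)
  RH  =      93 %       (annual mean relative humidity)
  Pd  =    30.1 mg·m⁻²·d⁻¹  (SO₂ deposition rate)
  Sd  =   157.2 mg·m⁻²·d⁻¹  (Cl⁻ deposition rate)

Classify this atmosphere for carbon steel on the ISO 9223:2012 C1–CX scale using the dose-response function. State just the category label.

C4

carbon steel: T≤10 °C ⇒ hinge +0.150·(-3.2−10) = -1.9800
  SO₂ term: 1.77·30.1^0.52·exp(0.02·93-1.9800) = 9.22
  Sd branch = 0.102·Sd^0.62·e^(0.033·RH+0.04·T) = 44.43 μm/a
  sum: 9.22 + 44.43 → r_corr = 53.65 μm/a
53.6 μm/a falls in (50, 80] for carbon steel → category C4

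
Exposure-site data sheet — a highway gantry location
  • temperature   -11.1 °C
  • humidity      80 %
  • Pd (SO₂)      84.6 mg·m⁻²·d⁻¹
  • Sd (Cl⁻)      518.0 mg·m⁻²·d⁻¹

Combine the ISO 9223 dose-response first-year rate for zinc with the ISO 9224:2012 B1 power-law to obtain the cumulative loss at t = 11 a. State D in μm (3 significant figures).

D(11) = 14.6 μm

zinc: T≤10 °C ⇒ hinge +0.038·(-11.1−10) = -0.8018
  sulphur-dioxide contribution → 1.617 μm/a
  chloride contribution → 0.4554 μm/a
  ⇒ r_corr(zinc) = 2.072 μm/a
Long-term exponent b (ISO 9224 Table 2, B1) = 0.813
  D(11) = 2.072 × 11^0.813 = 2.072 × 7.025 = 14.56 μm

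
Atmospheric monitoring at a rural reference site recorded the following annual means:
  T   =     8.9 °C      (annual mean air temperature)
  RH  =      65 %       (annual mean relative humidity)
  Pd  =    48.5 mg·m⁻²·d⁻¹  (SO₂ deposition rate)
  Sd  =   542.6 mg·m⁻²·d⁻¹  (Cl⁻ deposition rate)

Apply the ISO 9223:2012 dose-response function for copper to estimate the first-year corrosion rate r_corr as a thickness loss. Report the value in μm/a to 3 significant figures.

r_corr = 1.49 μm/a

copper: temperature factor f = +0.126·(-1.1) = -0.1386
  sulphur-dioxide contribution → 0.586 μm/a
  chloride contribution → 0.9009 μm/a
  total first-year rate 1.487 μm/a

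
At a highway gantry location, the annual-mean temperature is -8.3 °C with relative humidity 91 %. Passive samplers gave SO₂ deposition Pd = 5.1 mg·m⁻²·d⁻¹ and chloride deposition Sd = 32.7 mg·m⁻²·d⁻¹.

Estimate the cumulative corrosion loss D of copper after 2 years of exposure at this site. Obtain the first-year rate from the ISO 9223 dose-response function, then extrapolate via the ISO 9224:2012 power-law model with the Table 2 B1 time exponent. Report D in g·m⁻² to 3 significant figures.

D(2) = 9.05 g·m⁻²

copper: f(T) = +0.126·(T−10) [T≤10 °C] = -2.3058
  sulphur-dioxide contribution → 0.1732 μm/a
  chloride contribution → 0.4632 μm/a
  total first-year rate 0.6364 μm/a
ISO 9224: D(t) = r_corr · t^b with b = 0.667 (copper, B1)
  D(2) = 0.6364 × 2^0.667 = 0.6364 × 1.588 = 1.01 μm
  Mass loss = 1.01 μm × 8.96 g/cm³ = 9.054 g·m⁻²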